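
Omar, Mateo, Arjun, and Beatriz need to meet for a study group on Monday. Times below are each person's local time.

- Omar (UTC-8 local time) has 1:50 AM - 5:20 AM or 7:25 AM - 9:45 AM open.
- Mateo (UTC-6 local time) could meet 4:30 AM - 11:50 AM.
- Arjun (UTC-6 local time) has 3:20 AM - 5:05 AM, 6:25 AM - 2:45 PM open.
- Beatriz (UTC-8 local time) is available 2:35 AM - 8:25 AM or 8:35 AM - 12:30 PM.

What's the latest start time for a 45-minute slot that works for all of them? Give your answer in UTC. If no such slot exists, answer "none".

17:00

Omar in UTC: 09:50-13:20, 15:25-17:45 (add 8h to convert from UTC-8).
Mateo in UTC: 10:30-17:50 (add 6h to convert from UTC-6).
Arjun in UTC: 09:20-11:05, 12:25-20:45 (add 6h to convert from UTC-6).
Beatriz in UTC: 10:35-16:25, 16:35-20:30 (add 8h to convert from UTC-8).
Omar ∩ Mateo: 10:30-13:20, 15:25-17:45.
Omar ∩ Mateo ∩ Arjun: 10:30-11:05, 12:25-13:20, 15:25-17:45.
Omar ∩ Mateo ∩ Arjun ∩ Beatriz: 10:35-11:05, 12:25-13:20, 15:25-16:25, 16:35-17:45.
The last common window of at least 45 minutes is 16:35-17:45; a 45-minute meeting can start as late as 17:00 and still end by 17:45.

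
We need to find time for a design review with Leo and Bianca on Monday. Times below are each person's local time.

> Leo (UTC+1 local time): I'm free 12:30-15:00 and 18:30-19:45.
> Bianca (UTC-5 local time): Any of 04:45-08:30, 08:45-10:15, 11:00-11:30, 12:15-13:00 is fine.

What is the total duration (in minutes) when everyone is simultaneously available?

165

Leo in UTC: 11:30-14:00, 17:30-18:45 (subtract 1h to convert from UTC+1).
Bianca in UTC: 09:45-13:30, 13:45-15:15, 16:00-16:30, 17:15-18:00 (add 5h to convert from UTC-5).
Leo ∩ Bianca: 11:30-13:30, 13:45-14:00, 17:30-18:00.
So the common availability across everyone is 11:30-13:30, 13:45-14:00, 17:30-18:00.
Summing the common windows: 120 + 15 + 30 = 165 minutes.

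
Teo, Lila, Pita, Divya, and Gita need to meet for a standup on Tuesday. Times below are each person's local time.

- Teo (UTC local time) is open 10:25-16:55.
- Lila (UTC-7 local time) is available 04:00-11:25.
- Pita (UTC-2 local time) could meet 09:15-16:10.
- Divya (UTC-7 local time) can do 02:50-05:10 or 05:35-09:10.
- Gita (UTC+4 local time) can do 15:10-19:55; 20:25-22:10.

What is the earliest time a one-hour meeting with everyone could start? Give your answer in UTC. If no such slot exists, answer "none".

12:35

Teo in UTC: 10:25-16:55.
Lila in UTC: 11:00-18:25 (add 7h to convert from UTC-7).
Pita in UTC: 11:15-18:10 (add 2h to convert from UTC-2).
Divya in UTC: 09:50-12:10, 12:35-16:10 (add 7h to convert from UTC-7).
Gita in UTC: 11:10-15:55, 16:25-18:10 (subtract 4h to convert from UTC+4).
Teo ∩ Lila: 11:00-16:55.
Teo ∩ Lila ∩ Pita: 11:15-16:55.
Teo ∩ Lila ∩ Pita ∩ Divya: 11:15-12:10, 12:35-16:10.
Teo ∩ Lila ∩ Pita ∩ Divya ∩ Gita: 11:15-12:10, 12:35-15:55.
Those are the intersection windows.
The first common window of at least 60 minutes is 12:35-15:55, so the earliest start is 12:35.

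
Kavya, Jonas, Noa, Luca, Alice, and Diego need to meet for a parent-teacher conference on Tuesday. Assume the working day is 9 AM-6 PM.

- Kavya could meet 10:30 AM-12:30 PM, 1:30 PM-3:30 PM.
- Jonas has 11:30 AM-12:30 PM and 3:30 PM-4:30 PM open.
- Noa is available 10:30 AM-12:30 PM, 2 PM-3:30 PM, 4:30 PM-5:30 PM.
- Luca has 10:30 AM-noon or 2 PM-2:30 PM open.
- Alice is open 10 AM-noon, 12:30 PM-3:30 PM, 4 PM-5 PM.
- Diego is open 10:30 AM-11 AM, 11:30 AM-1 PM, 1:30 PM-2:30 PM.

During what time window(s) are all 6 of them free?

Kavya ∩ Jonas: 11:30-12:30.
Kavya ∩ Jonas ∩ Noa: 11:30-12:30.
Kavya ∩ Jonas ∩ Noa ∩ Luca: 11:30-12:00.
Kavya ∩ Jonas ∩ Noa ∩ Luca ∩ Alice: 11:30-12:00.
Kavya ∩ Jonas ∩ Noa ∩ Luca ∩ Alice ∩ Diego: 11:30-12:00.

11:30-12:00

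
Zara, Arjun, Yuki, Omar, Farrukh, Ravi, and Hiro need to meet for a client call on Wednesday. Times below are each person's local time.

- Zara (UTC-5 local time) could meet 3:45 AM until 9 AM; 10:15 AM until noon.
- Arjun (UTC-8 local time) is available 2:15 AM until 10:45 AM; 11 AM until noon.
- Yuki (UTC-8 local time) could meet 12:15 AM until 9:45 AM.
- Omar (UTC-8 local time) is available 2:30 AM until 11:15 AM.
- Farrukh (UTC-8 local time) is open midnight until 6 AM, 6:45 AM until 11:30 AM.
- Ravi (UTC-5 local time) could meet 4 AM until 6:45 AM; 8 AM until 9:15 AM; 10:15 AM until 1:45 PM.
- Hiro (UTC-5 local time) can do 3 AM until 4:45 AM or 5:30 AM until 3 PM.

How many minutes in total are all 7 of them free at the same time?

Zara in UTC: 08:45-14:00, 15:15-17:00 (add 5h to convert from UTC-5).
Arjun in UTC: 10:15-18:45, 19:00-20:00 (add 8h to convert from UTC-8).
Yuki in UTC: 08:15-17:45 (add 8h to convert from UTC-8).
Omar in UTC: 10:30-19:15 (add 8h to convert from UTC-8).
Farrukh in UTC: 08:00-14:00, 14:45-19:30 (add 8h to convert from UTC-8).
Ravi in UTC: 09:00-11:45, 13:00-14:15, 15:15-18:45 (add 5h to convert from UTC-5).
Hiro in UTC: 08:00-09:45, 10:30-20:00 (add 5h to convert from UTC-5).
Zara ∩ Arjun: 10:15-14:00, 15:15-17:00.
Zara ∩ Arjun ∩ Yuki: 10:15-14:00, 15:15-17:00.
Zara ∩ Arjun ∩ Yuki ∩ Omar: 10:30-14:00, 15:15-17:00.
Zara ∩ Arjun ∩ Yuki ∩ Omar ∩ Farrukh: 10:30-14:00, 15:15-17:00.
Zara ∩ Arjun ∩ Yuki ∩ Omar ∩ Farrukh ∩ Ravi: 10:30-11:45, 13:00-14:00, 15:15-17:00.
Zara ∩ Arjun ∩ Yuki ∩ Omar ∩ Farrukh ∩ Ravi ∩ Hiro: 10:30-11:45, 13:00-14:00, 15:15-17:00.
Those are the intersection windows.
Summing the common windows: 75 + 60 + 105 = 240 minutes.

240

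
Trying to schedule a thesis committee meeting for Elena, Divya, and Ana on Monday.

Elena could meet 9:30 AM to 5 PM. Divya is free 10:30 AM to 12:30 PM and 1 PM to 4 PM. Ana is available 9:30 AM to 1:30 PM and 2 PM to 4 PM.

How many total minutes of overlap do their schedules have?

270

Elena ∩ Divya: 10:30-12:30, 13:00-16:00.
Elena ∩ Divya ∩ Ana: 10:30-12:30, 13:00-13:30, 14:00-16:00.
Those are the intersection windows.
Summing the common windows: 120 + 30 + 120 = 270 minutes.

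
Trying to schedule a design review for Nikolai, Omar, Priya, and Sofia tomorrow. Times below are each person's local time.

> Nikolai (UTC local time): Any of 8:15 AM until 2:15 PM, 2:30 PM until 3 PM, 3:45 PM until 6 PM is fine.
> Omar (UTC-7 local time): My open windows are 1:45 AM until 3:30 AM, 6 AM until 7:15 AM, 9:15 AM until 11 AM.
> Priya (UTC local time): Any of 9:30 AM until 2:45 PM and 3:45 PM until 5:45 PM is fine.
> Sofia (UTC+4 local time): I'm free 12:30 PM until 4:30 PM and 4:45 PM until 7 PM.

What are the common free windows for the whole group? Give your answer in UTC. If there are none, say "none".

Nikolai in UTC: 08:15-14:15, 14:30-15:00, 15:45-18:00.
Omar in UTC: 08:45-10:30, 13:00-14:15, 16:15-18:00 (add 7h to convert from UTC-7).
Priya in UTC: 09:30-14:45, 15:45-17:45.
Sofia in UTC: 08:30-12:30, 12:45-15:00 (subtract 4h to convert from UTC+4).
Nikolai ∩ Omar: 08:45-10:30, 13:00-14:15, 16:15-18:00.
Nikolai ∩ Omar ∩ Priya: 09:30-10:30, 13:00-14:15, 16:15-17:45.
Nikolai ∩ Omar ∩ Priya ∩ Sofia: 09:30-10:30, 13:00-14:15.

09:30-10:30, 13:00-14:15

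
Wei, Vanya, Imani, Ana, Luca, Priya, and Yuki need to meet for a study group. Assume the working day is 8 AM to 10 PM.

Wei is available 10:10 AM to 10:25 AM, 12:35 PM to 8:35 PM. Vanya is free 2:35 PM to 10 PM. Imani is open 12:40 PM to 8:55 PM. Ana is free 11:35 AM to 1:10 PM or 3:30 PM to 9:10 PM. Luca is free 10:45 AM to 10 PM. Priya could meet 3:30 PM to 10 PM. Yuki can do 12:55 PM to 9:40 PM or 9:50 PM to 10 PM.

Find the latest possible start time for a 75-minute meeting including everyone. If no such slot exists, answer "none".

19:20

Wei ∩ Vanya: 14:35-20:35.
Wei ∩ Vanya ∩ Imani: 14:35-20:35.
Wei ∩ Vanya ∩ Imani ∩ Ana: 15:30-20:35.
Wei ∩ Vanya ∩ Imani ∩ Ana ∩ Luca: 15:30-20:35.
Wei ∩ Vanya ∩ Imani ∩ Ana ∩ Luca ∩ Priya: 15:30-20:35.
Wei ∩ Vanya ∩ Imani ∩ Ana ∩ Luca ∩ Priya ∩ Yuki: 15:30-20:35.
The last common window of at least 75 minutes is 15:30-20:35; a 75-minute meeting can start as late as 19:20 and still end by 20:35.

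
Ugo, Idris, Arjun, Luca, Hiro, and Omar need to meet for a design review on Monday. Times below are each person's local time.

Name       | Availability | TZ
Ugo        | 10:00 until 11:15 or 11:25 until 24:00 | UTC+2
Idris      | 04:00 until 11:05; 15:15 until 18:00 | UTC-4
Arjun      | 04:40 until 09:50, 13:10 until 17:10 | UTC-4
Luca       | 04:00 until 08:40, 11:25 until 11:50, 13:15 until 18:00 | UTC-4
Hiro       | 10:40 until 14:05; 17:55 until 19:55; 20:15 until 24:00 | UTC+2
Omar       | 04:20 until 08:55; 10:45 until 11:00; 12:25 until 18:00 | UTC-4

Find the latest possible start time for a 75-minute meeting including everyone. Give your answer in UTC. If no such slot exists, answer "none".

19:55

Ugo in UTC: 08:00-09:15, 09:25-22:00 (subtract 2h to convert from UTC+2).
Idris in UTC: 08:00-15:05, 19:15-22:00 (add 4h to convert from UTC-4).
Arjun in UTC: 08:40-13:50, 17:10-21:10 (add 4h to convert from UTC-4).
Luca in UTC: 08:00-12:40, 15:25-15:50, 17:15-22:00 (add 4h to convert from UTC-4).
Hiro in UTC: 08:40-12:05, 15:55-17:55, 18:15-22:00 (subtract 2h to convert from UTC+2).
Omar in UTC: 08:20-12:55, 14:45-15:00, 16:25-22:00 (add 4h to convert from UTC-4).
Ugo ∩ Idris: 08:00-09:15, 09:25-15:05, 19:15-22:00.
Ugo ∩ Idris ∩ Arjun: 08:40-09:15, 09:25-13:50, 19:15-21:10.
Ugo ∩ Idris ∩ Arjun ∩ Luca: 08:40-09:15, 09:25-12:40, 19:15-21:10.
Ugo ∩ Idris ∩ Arjun ∩ Luca ∩ Hiro: 08:40-09:15, 09:25-12:05, 19:15-21:10.
Ugo ∩ Idris ∩ Arjun ∩ Luca ∩ Hiro ∩ Omar: 08:40-09:15, 09:25-12:05, 19:15-21:10.
The last common window of at least 75 minutes is 19:15-21:10; a 75-minute meeting can start as late as 19:55 and still end by 21:10.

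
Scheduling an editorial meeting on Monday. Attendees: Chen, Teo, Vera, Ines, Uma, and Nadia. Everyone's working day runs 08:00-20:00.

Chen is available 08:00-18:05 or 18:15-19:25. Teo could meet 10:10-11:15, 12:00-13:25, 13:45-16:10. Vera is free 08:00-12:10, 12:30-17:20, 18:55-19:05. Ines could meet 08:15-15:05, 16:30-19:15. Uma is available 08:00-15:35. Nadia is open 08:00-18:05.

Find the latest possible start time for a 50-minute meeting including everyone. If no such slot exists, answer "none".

Chen ∩ Teo: 10:10-11:15, 12:00-13:25, 13:45-16:10.
Chen ∩ Teo ∩ Vera: 10:10-11:15, 12:00-12:10, 12:30-13:25, 13:45-16:10.
Chen ∩ Teo ∩ Vera ∩ Ines: 10:10-11:15, 12:00-12:10, 12:30-13:25, 13:45-15:05.
Chen ∩ Teo ∩ Vera ∩ Ines ∩ Uma: 10:10-11:15, 12:00-12:10, 12:30-13:25, 13:45-15:05.
Chen ∩ Teo ∩ Vera ∩ Ines ∩ Uma ∩ Nadia: 10:10-11:15, 12:00-12:10, 12:30-13:25, 13:45-15:05.
Those are the intersection windows.
The last common window of at least 50 minutes is 13:45-15:05; a 50-minute meeting can start as late as 14:15 and still end by 15:05.

14:15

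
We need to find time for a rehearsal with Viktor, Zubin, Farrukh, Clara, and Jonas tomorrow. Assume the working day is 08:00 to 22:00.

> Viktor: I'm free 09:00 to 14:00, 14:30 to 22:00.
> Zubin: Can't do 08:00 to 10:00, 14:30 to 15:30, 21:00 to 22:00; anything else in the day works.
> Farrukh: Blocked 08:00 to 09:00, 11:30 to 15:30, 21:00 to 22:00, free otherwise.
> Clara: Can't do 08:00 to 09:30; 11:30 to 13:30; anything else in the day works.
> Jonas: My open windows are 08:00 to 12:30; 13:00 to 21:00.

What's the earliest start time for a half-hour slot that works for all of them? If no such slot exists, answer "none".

Viktor free: 09:00-14:00, 14:30-22:00.
Zubin free: 10:00-14:30, 15:30-21:00 (invert busy blocks within the working day).
Farrukh free: 09:00-11:30, 15:30-21:00 (invert busy blocks within the working day).
Clara free: 09:30-11:30, 13:30-22:00 (invert busy blocks within the working day).
Jonas free: 08:00-12:30, 13:00-21:00.
Viktor ∩ Zubin: 10:00-14:00, 15:30-21:00.
Viktor ∩ Zubin ∩ Farrukh: 10:00-11:30, 15:30-21:00.
Viktor ∩ Zubin ∩ Farrukh ∩ Clara: 10:00-11:30, 15:30-21:00.
Viktor ∩ Zubin ∩ Farrukh ∩ Clara ∩ Jonas: 10:00-11:30, 15:30-21:00.
The first common window of at least 30 minutes is 10:00-11:30, so the earliest start is 10:00.

10:00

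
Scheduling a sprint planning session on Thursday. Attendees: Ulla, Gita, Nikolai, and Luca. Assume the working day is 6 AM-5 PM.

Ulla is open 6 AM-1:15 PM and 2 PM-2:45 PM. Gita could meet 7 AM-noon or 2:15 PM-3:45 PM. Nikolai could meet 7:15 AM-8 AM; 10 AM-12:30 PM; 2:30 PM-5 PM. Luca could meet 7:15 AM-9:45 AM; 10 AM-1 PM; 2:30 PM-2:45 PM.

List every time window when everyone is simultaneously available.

Ulla ∩ Gita: 07:00-12:00, 14:15-14:45.
Ulla ∩ Gita ∩ Nikolai: 07:15-08:00, 10:00-12:00, 14:30-14:45.
Ulla ∩ Gita ∩ Nikolai ∩ Luca: 07:15-08:00, 10:00-12:00, 14:30-14:45.
So the common availability across everyone is 07:15-08:00, 10:00-12:00, 14:30-14:45.

07:15-08:00, 10:00-12:00, 14:30-14:45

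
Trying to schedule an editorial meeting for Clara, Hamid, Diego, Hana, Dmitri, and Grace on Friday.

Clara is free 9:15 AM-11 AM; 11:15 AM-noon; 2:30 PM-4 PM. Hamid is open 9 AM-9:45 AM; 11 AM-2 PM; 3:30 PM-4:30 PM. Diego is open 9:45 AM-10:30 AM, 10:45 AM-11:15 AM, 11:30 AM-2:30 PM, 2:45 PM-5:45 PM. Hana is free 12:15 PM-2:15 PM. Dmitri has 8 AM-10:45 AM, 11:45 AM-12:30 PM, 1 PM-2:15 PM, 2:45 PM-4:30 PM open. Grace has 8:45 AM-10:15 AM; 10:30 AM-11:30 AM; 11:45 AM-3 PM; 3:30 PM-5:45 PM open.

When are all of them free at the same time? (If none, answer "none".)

none

Clara ∩ Hamid: 09:15-09:45, 11:15-12:00, 15:30-16:00.
Clara ∩ Hamid ∩ Diego: 11:30-12:00, 15:30-16:00.
Clara ∩ Hamid ∩ Diego ∩ Hana: ∅.
Clara ∩ Hamid ∩ Diego ∩ Hana ∩ Dmitri: ∅.
Clara ∩ Hamid ∩ Diego ∩ Hana ∩ Dmitri ∩ Grace: ∅.
There is no time when everyone is free.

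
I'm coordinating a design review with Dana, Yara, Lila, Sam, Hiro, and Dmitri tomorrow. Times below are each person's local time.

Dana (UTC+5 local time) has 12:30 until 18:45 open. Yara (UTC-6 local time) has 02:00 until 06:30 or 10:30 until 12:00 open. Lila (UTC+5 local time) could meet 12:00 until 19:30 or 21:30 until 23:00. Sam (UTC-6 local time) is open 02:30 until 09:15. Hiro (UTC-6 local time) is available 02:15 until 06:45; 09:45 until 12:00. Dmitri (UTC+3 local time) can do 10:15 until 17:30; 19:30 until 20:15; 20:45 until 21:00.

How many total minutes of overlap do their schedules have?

Dana in UTC: 07:30-13:45 (subtract 5h to convert from UTC+5).
Yara in UTC: 08:00-12:30, 16:30-18:00 (add 6h to convert from UTC-6).
Lila in UTC: 07:00-14:30, 16:30-18:00 (subtract 5h to convert from UTC+5).
Sam in UTC: 08:30-15:15 (add 6h to convert from UTC-6).
Hiro in UTC: 08:15-12:45, 15:45-18:00 (add 6h to convert from UTC-6).
Dmitri in UTC: 07:15-14:30, 16:30-17:15, 17:45-18:00 (subtract 3h to convert from UTC+3).
Dana ∩ Yara: 08:00-12:30.
Dana ∩ Yara ∩ Lila: 08:00-12:30.
Dana ∩ Yara ∩ Lila ∩ Sam: 08:30-12:30.
Dana ∩ Yara ∩ Lila ∩ Sam ∩ Hiro: 08:30-12:30.
Dana ∩ Yara ∩ Lila ∩ Sam ∩ Hiro ∩ Dmitri: 08:30-12:30.
Those are the intersection windows.
That's a single block of 240 minutes.

240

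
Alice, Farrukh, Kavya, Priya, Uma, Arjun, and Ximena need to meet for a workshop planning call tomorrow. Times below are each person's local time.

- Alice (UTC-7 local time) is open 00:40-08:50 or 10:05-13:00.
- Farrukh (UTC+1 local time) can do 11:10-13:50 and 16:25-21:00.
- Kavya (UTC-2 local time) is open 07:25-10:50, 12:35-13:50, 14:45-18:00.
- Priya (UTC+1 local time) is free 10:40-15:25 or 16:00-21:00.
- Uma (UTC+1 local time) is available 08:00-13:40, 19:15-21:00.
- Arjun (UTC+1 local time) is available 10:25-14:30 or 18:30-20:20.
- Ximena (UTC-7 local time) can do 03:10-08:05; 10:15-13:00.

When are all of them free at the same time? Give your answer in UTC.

Alice in UTC: 07:40-15:50, 17:05-20:00 (add 7h to convert from UTC-7).
Farrukh in UTC: 10:10-12:50, 15:25-20:00 (subtract 1h to convert from UTC+1).
Kavya in UTC: 09:25-12:50, 14:35-15:50, 16:45-20:00 (add 2h to convert from UTC-2).
Priya in UTC: 09:40-14:25, 15:00-20:00 (subtract 1h to convert from UTC+1).
Uma in UTC: 07:00-12:40, 18:15-20:00 (subtract 1h to convert from UTC+1).
Arjun in UTC: 09:25-13:30, 17:30-19:20 (subtract 1h to convert from UTC+1).
Ximena in UTC: 10:10-15:05, 17:15-20:00 (add 7h to convert from UTC-7).
Alice ∩ Farrukh: 10:10-12:50, 15:25-15:50, 17:05-20:00.
Alice ∩ Farrukh ∩ Kavya: 10:10-12:50, 15:25-15:50, 17:05-20:00.
Alice ∩ Farrukh ∩ Kavya ∩ Priya: 10:10-12:50, 15:25-15:50, 17:05-20:00.
Alice ∩ Farrukh ∩ Kavya ∩ Priya ∩ Uma: 10:10-12:40, 18:15-20:00.
Alice ∩ Farrukh ∩ Kavya ∩ Priya ∩ Uma ∩ Arjun: 10:10-12:40, 18:15-19:20.
Alice ∩ Farrukh ∩ Kavya ∩ Priya ∩ Uma ∩ Arjun ∩ Ximena: 10:10-12:40, 18:15-19:20.
Those are the intersection windows.

10:10-12:40, 18:15-19:20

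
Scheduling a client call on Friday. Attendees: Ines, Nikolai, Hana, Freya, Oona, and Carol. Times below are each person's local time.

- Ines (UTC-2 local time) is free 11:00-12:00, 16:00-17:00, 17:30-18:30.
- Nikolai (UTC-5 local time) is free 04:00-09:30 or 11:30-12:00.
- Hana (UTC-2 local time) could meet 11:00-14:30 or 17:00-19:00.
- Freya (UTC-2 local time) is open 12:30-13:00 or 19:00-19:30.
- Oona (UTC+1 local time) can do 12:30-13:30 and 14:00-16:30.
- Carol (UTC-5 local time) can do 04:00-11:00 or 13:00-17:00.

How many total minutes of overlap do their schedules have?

Ines in UTC: 13:00-14:00, 18:00-19:00, 19:30-20:30 (add 2h to convert from UTC-2).
Nikolai in UTC: 09:00-14:30, 16:30-17:00 (add 5h to convert from UTC-5).
Hana in UTC: 13:00-16:30, 19:00-21:00 (add 2h to convert from UTC-2).
Freya in UTC: 14:30-15:00, 21:00-21:30 (add 2h to convert from UTC-2).
Oona in UTC: 11:30-12:30, 13:00-15:30 (subtract 1h to convert from UTC+1).
Carol in UTC: 09:00-16:00, 18:00-22:00 (add 5h to convert from UTC-5).
Ines ∩ Nikolai: 13:00-14:00.
Ines ∩ Nikolai ∩ Hana: 13:00-14:00.
Ines ∩ Nikolai ∩ Hana ∩ Freya: ∅.
Ines ∩ Nikolai ∩ Hana ∩ Freya ∩ Oona: ∅.
Ines ∩ Nikolai ∩ Hana ∩ Freya ∩ Oona ∩ Carol: ∅.
There is no time when everyone is free.
There is no common window, so the total is 0 minutes.

0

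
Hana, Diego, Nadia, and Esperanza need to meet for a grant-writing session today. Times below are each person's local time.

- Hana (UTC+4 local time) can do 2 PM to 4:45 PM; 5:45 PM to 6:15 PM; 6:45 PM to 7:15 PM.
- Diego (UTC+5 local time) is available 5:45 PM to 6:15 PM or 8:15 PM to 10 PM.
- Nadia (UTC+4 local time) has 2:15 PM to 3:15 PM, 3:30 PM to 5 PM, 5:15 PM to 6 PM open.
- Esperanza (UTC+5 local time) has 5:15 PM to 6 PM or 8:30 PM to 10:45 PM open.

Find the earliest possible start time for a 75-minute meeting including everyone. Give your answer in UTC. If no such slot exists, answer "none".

Hana in UTC: 10:00-12:45, 13:45-14:15, 14:45-15:15 (subtract 4h to convert from UTC+4).
Diego in UTC: 12:45-13:15, 15:15-17:00 (subtract 5h to convert from UTC+5).
Nadia in UTC: 10:15-11:15, 11:30-13:00, 13:15-14:00 (subtract 4h to convert from UTC+4).
Esperanza in UTC: 12:15-13:00, 15:30-17:45 (subtract 5h to convert from UTC+5).
Hana ∩ Diego: ∅.
Hana ∩ Diego ∩ Nadia: ∅.
Hana ∩ Diego ∩ Nadia ∩ Esperanza: ∅.
There is no time when everyone is free.
No common window is at least 75 minutes long.

none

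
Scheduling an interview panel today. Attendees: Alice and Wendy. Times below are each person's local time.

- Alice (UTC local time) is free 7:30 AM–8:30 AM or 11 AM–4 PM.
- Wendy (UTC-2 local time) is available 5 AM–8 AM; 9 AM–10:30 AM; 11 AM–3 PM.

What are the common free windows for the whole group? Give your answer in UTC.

07:30-08:30, 11:00-12:30, 13:00-16:00

Alice in UTC: 07:30-08:30, 11:00-16:00.
Wendy in UTC: 07:00-10:00, 11:00-12:30, 13:00-17:00 (add 2h to convert from UTC-2).
Alice ∩ Wendy: 07:30-08:30, 11:00-12:30, 13:00-16:00.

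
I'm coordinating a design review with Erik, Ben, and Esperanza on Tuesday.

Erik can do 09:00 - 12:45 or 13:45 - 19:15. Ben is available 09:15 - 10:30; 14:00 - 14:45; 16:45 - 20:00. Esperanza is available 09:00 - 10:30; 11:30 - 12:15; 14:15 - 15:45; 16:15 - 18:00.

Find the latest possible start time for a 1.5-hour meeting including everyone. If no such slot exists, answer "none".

none

Erik ∩ Ben: 09:15-10:30, 14:00-14:45, 16:45-19:15.
Erik ∩ Ben ∩ Esperanza: 09:15-10:30, 14:15-14:45, 16:45-18:00.
No common window is at least 90 minutes long.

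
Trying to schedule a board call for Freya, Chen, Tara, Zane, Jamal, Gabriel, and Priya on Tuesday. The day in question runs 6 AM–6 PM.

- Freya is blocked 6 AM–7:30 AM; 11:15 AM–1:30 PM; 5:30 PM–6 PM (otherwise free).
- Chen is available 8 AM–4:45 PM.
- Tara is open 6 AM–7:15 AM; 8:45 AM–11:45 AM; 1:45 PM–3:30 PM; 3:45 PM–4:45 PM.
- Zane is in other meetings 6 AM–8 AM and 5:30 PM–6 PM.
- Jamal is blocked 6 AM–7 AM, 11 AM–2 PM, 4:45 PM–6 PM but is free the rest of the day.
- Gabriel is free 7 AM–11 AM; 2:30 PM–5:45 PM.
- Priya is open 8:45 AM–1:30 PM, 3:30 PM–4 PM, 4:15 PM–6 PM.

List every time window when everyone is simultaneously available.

08:45-11:00, 15:45-16:00, 16:15-16:45

Freya free: 07:30-11:15, 13:30-17:30 (invert busy blocks within the working day).
Chen free: 08:00-16:45.
Tara free: 06:00-07:15, 08:45-11:45, 13:45-15:30, 15:45-16:45.
Zane free: 08:00-17:30 (invert busy blocks within the working day).
Jamal free: 07:00-11:00, 14:00-16:45 (invert busy blocks within the working day).
Gabriel free: 07:00-11:00, 14:30-17:45.
Priya free: 08:45-13:30, 15:30-16:00, 16:15-18:00.
Freya ∩ Chen: 08:00-11:15, 13:30-16:45.
Freya ∩ Chen ∩ Tara: 08:45-11:15, 13:45-15:30, 15:45-16:45.
Freya ∩ Chen ∩ Tara ∩ Zane: 08:45-11:15, 13:45-15:30, 15:45-16:45.
Freya ∩ Chen ∩ Tara ∩ Zane ∩ Jamal: 08:45-11:00, 14:00-15:30, 15:45-16:45.
Freya ∩ Chen ∩ Tara ∩ Zane ∩ Jamal ∩ Gabriel: 08:45-11:00, 14:30-15:30, 15:45-16:45.
Freya ∩ Chen ∩ Tara ∩ Zane ∩ Jamal ∩ Gabriel ∩ Priya: 08:45-11:00, 15:45-16:00, 16:15-16:45.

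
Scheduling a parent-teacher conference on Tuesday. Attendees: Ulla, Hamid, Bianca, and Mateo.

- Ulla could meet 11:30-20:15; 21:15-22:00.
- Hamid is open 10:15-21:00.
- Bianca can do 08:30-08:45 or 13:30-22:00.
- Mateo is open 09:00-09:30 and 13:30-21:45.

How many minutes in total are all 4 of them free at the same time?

Ulla ∩ Hamid: 11:30-20:15.
Ulla ∩ Hamid ∩ Bianca: 13:30-20:15.
Ulla ∩ Hamid ∩ Bianca ∩ Mateo: 13:30-20:15.
That's a single block of 405 minutes.

405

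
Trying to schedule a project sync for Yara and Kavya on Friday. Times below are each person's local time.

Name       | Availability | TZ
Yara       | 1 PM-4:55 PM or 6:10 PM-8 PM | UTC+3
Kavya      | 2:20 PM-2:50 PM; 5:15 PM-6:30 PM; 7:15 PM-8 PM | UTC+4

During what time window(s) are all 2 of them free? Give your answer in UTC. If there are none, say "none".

Yara in UTC: 10:00-13:55, 15:10-17:00 (subtract 3h to convert from UTC+3).
Kavya in UTC: 10:20-10:50, 13:15-14:30, 15:15-16:00 (subtract 4h to convert from UTC+4).
Yara ∩ Kavya: 10:20-10:50, 13:15-13:55, 15:15-16:00.

10:20-10:50, 13:15-13:55, 15:15-16:00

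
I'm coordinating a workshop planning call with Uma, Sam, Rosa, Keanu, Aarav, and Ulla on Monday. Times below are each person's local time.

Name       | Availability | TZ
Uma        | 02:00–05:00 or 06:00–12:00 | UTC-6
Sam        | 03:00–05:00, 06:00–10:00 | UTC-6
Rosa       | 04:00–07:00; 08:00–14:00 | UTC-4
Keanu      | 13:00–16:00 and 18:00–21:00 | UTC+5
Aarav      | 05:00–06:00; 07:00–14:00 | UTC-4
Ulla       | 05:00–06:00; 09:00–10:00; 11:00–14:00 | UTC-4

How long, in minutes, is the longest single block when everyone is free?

Uma in UTC: 08:00-11:00, 12:00-18:00 (add 6h to convert from UTC-6).
Sam in UTC: 09:00-11:00, 12:00-16:00 (add 6h to convert from UTC-6).
Rosa in UTC: 08:00-11:00, 12:00-18:00 (add 4h to convert from UTC-4).
Keanu in UTC: 08:00-11:00, 13:00-16:00 (subtract 5h to convert from UTC+5).
Aarav in UTC: 09:00-10:00, 11:00-18:00 (add 4h to convert from UTC-4).
Ulla in UTC: 09:00-10:00, 13:00-14:00, 15:00-18:00 (add 4h to convert from UTC-4).
Uma ∩ Sam: 09:00-11:00, 12:00-16:00.
Uma ∩ Sam ∩ Rosa: 09:00-11:00, 12:00-16:00.
Uma ∩ Sam ∩ Rosa ∩ Keanu: 09:00-11:00, 13:00-16:00.
Uma ∩ Sam ∩ Rosa ∩ Keanu ∩ Aarav: 09:00-10:00, 13:00-16:00.
Uma ∩ Sam ∩ Rosa ∩ Keanu ∩ Aarav ∩ Ulla: 09:00-10:00, 13:00-14:00, 15:00-16:00.
The longest is 09:00-10:00 at 60 minutes.

60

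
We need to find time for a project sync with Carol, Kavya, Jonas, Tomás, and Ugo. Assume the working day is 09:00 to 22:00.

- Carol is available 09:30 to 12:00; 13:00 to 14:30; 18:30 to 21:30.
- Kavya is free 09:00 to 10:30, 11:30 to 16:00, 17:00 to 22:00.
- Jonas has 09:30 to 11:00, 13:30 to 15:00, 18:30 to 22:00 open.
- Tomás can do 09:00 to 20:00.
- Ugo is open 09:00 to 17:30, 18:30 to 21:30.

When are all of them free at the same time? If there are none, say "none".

Carol ∩ Kavya: 09:30-10:30, 11:30-12:00, 13:00-14:30, 18:30-21:30.
Carol ∩ Kavya ∩ Jonas: 09:30-10:30, 13:30-14:30, 18:30-21:30.
Carol ∩ Kavya ∩ Jonas ∩ Tomás: 09:30-10:30, 13:30-14:30, 18:30-20:00.
Carol ∩ Kavya ∩ Jonas ∩ Tomás ∩ Ugo: 09:30-10:30, 13:30-14:30, 18:30-20:00.

09:30-10:30, 13:30-14:30, 18:30-20:00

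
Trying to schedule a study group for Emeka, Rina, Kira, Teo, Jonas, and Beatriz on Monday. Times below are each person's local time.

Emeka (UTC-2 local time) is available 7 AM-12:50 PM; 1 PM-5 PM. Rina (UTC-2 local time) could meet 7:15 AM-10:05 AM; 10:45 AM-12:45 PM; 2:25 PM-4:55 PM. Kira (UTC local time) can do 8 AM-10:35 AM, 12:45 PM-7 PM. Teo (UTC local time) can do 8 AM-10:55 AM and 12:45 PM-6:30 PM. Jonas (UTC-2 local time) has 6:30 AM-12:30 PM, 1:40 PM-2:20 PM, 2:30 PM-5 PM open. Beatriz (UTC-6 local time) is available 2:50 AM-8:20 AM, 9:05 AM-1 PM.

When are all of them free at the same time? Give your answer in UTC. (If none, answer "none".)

09:15-10:35, 12:45-14:20, 16:30-18:30

Emeka in UTC: 09:00-14:50, 15:00-19:00 (add 2h to convert from UTC-2).
Rina in UTC: 09:15-12:05, 12:45-14:45, 16:25-18:55 (add 2h to convert from UTC-2).
Kira in UTC: 08:00-10:35, 12:45-19:00.
Teo in UTC: 08:00-10:55, 12:45-18:30.
Jonas in UTC: 08:30-14:30, 15:40-16:20, 16:30-19:00 (add 2h to convert from UTC-2).
Beatriz in UTC: 08:50-14:20, 15:05-19:00 (add 6h to convert from UTC-6).
Emeka ∩ Rina: 09:15-12:05, 12:45-14:45, 16:25-18:55.
Emeka ∩ Rina ∩ Kira: 09:15-10:35, 12:45-14:45, 16:25-18:55.
Emeka ∩ Rina ∩ Kira ∩ Teo: 09:15-10:35, 12:45-14:45, 16:25-18:30.
Emeka ∩ Rina ∩ Kira ∩ Teo ∩ Jonas: 09:15-10:35, 12:45-14:30, 16:30-18:30.
Emeka ∩ Rina ∩ Kira ∩ Teo ∩ Jonas ∩ Beatriz: 09:15-10:35, 12:45-14:20, 16:30-18:30.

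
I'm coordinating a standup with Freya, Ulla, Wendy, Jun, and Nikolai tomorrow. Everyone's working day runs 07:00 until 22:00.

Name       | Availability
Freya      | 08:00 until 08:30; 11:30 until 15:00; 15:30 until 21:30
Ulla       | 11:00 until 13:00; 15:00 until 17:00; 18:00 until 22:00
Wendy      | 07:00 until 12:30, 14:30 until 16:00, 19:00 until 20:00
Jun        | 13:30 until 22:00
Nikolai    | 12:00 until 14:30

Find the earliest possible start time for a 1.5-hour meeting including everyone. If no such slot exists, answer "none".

Freya ∩ Ulla: 11:30-13:00, 15:30-17:00, 18:00-21:30.
Freya ∩ Ulla ∩ Wendy: 11:30-12:30, 15:30-16:00, 19:00-20:00.
Freya ∩ Ulla ∩ Wendy ∩ Jun: 15:30-16:00, 19:00-20:00.
Freya ∩ Ulla ∩ Wendy ∩ Jun ∩ Nikolai: ∅.
There is no time when everyone is free.
No common window is at least 90 minutes long.

none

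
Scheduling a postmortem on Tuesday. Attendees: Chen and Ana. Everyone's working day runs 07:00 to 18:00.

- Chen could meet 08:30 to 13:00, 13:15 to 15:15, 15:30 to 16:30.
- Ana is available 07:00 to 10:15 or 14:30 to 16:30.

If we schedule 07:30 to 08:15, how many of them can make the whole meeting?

1

Ana can make the full 07:30-08:15 slot — that's 1.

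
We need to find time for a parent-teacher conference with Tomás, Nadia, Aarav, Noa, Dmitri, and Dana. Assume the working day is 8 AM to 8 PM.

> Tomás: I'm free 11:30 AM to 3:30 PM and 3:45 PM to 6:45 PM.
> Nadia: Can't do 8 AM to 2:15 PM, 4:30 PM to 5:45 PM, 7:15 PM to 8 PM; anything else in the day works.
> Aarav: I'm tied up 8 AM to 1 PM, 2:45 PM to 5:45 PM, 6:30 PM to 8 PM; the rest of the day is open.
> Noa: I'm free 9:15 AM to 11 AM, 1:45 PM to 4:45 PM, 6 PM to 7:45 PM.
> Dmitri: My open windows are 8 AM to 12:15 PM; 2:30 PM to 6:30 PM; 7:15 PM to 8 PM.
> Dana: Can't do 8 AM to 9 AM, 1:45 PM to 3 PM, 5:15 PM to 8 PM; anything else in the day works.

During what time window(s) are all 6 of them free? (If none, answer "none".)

none

Tomás free: 11:30-15:30, 15:45-18:45.
Nadia free: 14:15-16:30, 17:45-19:15 (invert busy blocks within the working day).
Aarav free: 13:00-14:45, 17:45-18:30 (invert busy blocks within the working day).
Noa free: 09:15-11:00, 13:45-16:45, 18:00-19:45.
Dmitri free: 08:00-12:15, 14:30-18:30, 19:15-20:00.
Dana free: 09:00-13:45, 15:00-17:15 (invert busy blocks within the working day).
Tomás ∩ Nadia: 14:15-15:30, 15:45-16:30, 17:45-18:45.
Tomás ∩ Nadia ∩ Aarav: 14:15-14:45, 17:45-18:30.
Tomás ∩ Nadia ∩ Aarav ∩ Noa: 14:15-14:45, 18:00-18:30.
Tomás ∩ Nadia ∩ Aarav ∩ Noa ∩ Dmitri: 14:30-14:45, 18:00-18:30.
Tomás ∩ Nadia ∩ Aarav ∩ Noa ∩ Dmitri ∩ Dana: ∅.
There is no time when everyone is free.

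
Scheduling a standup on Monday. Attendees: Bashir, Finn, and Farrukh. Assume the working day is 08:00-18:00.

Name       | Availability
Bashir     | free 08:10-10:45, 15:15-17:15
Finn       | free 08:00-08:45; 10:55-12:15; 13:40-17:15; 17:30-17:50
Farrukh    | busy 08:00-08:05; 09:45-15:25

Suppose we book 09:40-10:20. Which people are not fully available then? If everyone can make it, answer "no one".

Bashir free: 08:10-10:45, 15:15-17:15.
Finn free: 08:00-08:45, 10:55-12:15, 13:40-17:15, 17:30-17:50.
Farrukh free: 08:05-09:45, 15:25-18:00 (invert busy blocks within the working day).
Bashir: free for 09:40-10:20. Finn: not fully free for 09:40-10:20. Farrukh: not fully free for 09:40-10:20.

Farrukh, Finn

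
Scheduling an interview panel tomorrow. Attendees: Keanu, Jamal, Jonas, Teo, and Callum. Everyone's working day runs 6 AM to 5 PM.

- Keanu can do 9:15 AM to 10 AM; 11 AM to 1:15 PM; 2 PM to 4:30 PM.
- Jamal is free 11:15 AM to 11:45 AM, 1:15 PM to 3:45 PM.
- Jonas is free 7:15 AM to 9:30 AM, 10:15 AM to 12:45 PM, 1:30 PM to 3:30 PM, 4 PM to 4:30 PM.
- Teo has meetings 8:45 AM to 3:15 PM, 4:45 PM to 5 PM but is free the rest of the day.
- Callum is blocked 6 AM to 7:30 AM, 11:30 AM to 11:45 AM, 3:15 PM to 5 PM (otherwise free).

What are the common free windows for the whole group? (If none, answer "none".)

none

Keanu free: 09:15-10:00, 11:00-13:15, 14:00-16:30.
Jamal free: 11:15-11:45, 13:15-15:45.
Jonas free: 07:15-09:30, 10:15-12:45, 13:30-15:30, 16:00-16:30.
Teo free: 06:00-08:45, 15:15-16:45 (invert busy blocks within the working day).
Callum free: 07:30-11:30, 11:45-15:15 (invert busy blocks within the working day).
Keanu ∩ Jamal: 11:15-11:45, 14:00-15:45.
Keanu ∩ Jamal ∩ Jonas: 11:15-11:45, 14:00-15:30.
Keanu ∩ Jamal ∩ Jonas ∩ Teo: 15:15-15:30.
Keanu ∩ Jamal ∩ Jonas ∩ Teo ∩ Callum: ∅.
There is no time when everyone is free.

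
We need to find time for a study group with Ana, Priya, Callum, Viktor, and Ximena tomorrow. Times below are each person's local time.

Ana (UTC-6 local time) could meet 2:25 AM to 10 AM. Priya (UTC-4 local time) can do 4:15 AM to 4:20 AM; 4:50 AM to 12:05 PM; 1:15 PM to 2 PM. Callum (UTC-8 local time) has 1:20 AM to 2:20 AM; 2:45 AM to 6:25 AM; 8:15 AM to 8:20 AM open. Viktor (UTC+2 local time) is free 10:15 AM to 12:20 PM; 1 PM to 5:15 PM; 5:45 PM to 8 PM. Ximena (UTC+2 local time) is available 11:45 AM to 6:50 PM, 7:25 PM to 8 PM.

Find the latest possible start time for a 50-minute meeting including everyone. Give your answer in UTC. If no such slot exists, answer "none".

13:35

Ana in UTC: 08:25-16:00 (add 6h to convert from UTC-6).
Priya in UTC: 08:15-08:20, 08:50-16:05, 17:15-18:00 (add 4h to convert from UTC-4).
Callum in UTC: 09:20-10:20, 10:45-14:25, 16:15-16:20 (add 8h to convert from UTC-8).
Viktor in UTC: 08:15-10:20, 11:00-15:15, 15:45-18:00 (subtract 2h to convert from UTC+2).
Ximena in UTC: 09:45-16:50, 17:25-18:00 (subtract 2h to convert from UTC+2).
Ana ∩ Priya: 08:50-16:00.
Ana ∩ Priya ∩ Callum: 09:20-10:20, 10:45-14:25.
Ana ∩ Priya ∩ Callum ∩ Viktor: 09:20-10:20, 11:00-14:25.
Ana ∩ Priya ∩ Callum ∩ Viktor ∩ Ximena: 09:45-10:20, 11:00-14:25.
Those are the intersection windows.
The last common window of at least 50 minutes is 11:00-14:25; a 50-minute meeting can start as late as 13:35 and still end by 14:25.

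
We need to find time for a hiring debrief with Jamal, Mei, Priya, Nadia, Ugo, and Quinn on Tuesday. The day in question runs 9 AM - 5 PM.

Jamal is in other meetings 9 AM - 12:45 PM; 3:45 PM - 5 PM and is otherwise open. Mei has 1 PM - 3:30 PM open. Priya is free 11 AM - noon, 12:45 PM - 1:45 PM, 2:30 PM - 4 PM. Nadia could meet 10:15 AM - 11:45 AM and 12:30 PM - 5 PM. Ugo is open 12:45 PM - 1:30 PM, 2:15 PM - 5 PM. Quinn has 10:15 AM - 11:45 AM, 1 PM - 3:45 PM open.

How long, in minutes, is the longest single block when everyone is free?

60

Jamal free: 12:45-15:45 (invert busy blocks within the working day).
Mei free: 13:00-15:30.
Priya free: 11:00-12:00, 12:45-13:45, 14:30-16:00.
Nadia free: 10:15-11:45, 12:30-17:00.
Ugo free: 12:45-13:30, 14:15-17:00.
Quinn free: 10:15-11:45, 13:00-15:45.
Jamal ∩ Mei: 13:00-15:30.
Jamal ∩ Mei ∩ Priya: 13:00-13:45, 14:30-15:30.
Jamal ∩ Mei ∩ Priya ∩ Nadia: 13:00-13:45, 14:30-15:30.
Jamal ∩ Mei ∩ Priya ∩ Nadia ∩ Ugo: 13:00-13:30, 14:30-15:30.
Jamal ∩ Mei ∩ Priya ∩ Nadia ∩ Ugo ∩ Quinn: 13:00-13:30, 14:30-15:30.
The longest is 14:30-15:30 at 60 minutes.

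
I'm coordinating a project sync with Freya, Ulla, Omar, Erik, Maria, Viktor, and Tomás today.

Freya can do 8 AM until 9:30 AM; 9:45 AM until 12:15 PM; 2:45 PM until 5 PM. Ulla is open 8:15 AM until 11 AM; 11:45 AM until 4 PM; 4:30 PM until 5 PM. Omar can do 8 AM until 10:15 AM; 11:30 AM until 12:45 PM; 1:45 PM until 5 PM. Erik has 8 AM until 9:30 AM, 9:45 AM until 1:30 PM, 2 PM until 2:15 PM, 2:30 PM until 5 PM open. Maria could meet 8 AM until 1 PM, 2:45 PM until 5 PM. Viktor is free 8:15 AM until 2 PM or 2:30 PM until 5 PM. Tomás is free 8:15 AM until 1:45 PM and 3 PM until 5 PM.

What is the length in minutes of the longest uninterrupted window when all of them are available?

75

Freya ∩ Ulla: 08:15-09:30, 09:45-11:00, 11:45-12:15, 14:45-16:00, 16:30-17:00.
Freya ∩ Ulla ∩ Omar: 08:15-09:30, 09:45-10:15, 11:45-12:15, 14:45-16:00, 16:30-17:00.
Freya ∩ Ulla ∩ Omar ∩ Erik: 08:15-09:30, 09:45-10:15, 11:45-12:15, 14:45-16:00, 16:30-17:00.
Freya ∩ Ulla ∩ Omar ∩ Erik ∩ Maria: 08:15-09:30, 09:45-10:15, 11:45-12:15, 14:45-16:00, 16:30-17:00.
Freya ∩ Ulla ∩ Omar ∩ Erik ∩ Maria ∩ Viktor: 08:15-09:30, 09:45-10:15, 11:45-12:15, 14:45-16:00, 16:30-17:00.
Freya ∩ Ulla ∩ Omar ∩ Erik ∩ Maria ∩ Viktor ∩ Tomás: 08:15-09:30, 09:45-10:15, 11:45-12:15, 15:00-16:00, 16:30-17:00.
So the common availability across everyone is 08:15-09:30, 09:45-10:15, 11:45-12:15, 15:00-16:00, 16:30-17:00.
The longest is 08:15-09:30 at 75 minutes.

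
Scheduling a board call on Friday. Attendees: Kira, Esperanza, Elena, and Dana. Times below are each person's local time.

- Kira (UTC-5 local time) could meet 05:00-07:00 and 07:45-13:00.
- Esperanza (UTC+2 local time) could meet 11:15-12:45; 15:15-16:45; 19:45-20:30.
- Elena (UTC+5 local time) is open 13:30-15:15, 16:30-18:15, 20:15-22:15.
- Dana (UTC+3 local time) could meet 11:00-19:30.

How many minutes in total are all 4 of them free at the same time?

Kira in UTC: 10:00-12:00, 12:45-18:00 (add 5h to convert from UTC-5).
Esperanza in UTC: 09:15-10:45, 13:15-14:45, 17:45-18:30 (subtract 2h to convert from UTC+2).
Elena in UTC: 08:30-10:15, 11:30-13:15, 15:15-17:15 (subtract 5h to convert from UTC+5).
Dana in UTC: 08:00-16:30 (subtract 3h to convert from UTC+3).
Kira ∩ Esperanza: 10:00-10:45, 13:15-14:45, 17:45-18:00.
Kira ∩ Esperanza ∩ Elena: 10:00-10:15.
Kira ∩ Esperanza ∩ Elena ∩ Dana: 10:00-10:15.
That's a single block of 15 minutes.

15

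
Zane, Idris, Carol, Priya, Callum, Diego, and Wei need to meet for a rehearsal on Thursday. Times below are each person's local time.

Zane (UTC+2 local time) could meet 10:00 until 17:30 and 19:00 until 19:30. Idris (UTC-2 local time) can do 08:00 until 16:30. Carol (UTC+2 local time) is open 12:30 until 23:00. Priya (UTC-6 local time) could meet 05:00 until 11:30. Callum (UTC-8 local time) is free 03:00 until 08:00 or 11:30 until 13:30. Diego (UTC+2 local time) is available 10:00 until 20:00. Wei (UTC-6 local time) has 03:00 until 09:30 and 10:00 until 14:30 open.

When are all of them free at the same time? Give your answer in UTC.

Zane in UTC: 08:00-15:30, 17:00-17:30 (subtract 2h to convert from UTC+2).
Idris in UTC: 10:00-18:30 (add 2h to convert from UTC-2).
Carol in UTC: 10:30-21:00 (subtract 2h to convert from UTC+2).
Priya in UTC: 11:00-17:30 (add 6h to convert from UTC-6).
Callum in UTC: 11:00-16:00, 19:30-21:30 (add 8h to convert from UTC-8).
Diego in UTC: 08:00-18:00 (subtract 2h to convert from UTC+2).
Wei in UTC: 09:00-15:30, 16:00-20:30 (add 6h to convert from UTC-6).
Zane ∩ Idris: 10:00-15:30, 17:00-17:30.
Zane ∩ Idris ∩ Carol: 10:30-15:30, 17:00-17:30.
Zane ∩ Idris ∩ Carol ∩ Priya: 11:00-15:30, 17:00-17:30.
Zane ∩ Idris ∩ Carol ∩ Priya ∩ Callum: 11:00-15:30.
Zane ∩ Idris ∩ Carol ∩ Priya ∩ Callum ∩ Diego: 11:00-15:30.
Zane ∩ Idris ∩ Carol ∩ Priya ∩ Callum ∩ Diego ∩ Wei: 11:00-15:30.

11:00-15:30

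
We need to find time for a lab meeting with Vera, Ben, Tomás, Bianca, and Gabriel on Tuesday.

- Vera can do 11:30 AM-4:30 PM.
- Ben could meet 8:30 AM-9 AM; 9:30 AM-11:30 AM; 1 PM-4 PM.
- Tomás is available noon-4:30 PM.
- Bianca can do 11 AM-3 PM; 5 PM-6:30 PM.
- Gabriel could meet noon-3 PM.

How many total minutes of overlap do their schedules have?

120

Vera ∩ Ben: 13:00-16:00.
Vera ∩ Ben ∩ Tomás: 13:00-16:00.
Vera ∩ Ben ∩ Tomás ∩ Bianca: 13:00-15:00.
Vera ∩ Ben ∩ Tomás ∩ Bianca ∩ Gabriel: 13:00-15:00.
That's a single block of 120 minutes.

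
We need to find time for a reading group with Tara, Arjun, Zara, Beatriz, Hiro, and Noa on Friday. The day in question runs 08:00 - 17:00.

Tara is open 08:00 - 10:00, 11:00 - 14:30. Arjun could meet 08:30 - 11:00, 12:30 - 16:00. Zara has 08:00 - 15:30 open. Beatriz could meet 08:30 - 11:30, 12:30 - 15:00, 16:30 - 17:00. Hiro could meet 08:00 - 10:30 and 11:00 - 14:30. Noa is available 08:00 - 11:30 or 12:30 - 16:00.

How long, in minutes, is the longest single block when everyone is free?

Tara ∩ Arjun: 08:30-10:00, 12:30-14:30.
Tara ∩ Arjun ∩ Zara: 08:30-10:00, 12:30-14:30.
Tara ∩ Arjun ∩ Zara ∩ Beatriz: 08:30-10:00, 12:30-14:30.
Tara ∩ Arjun ∩ Zara ∩ Beatriz ∩ Hiro: 08:30-10:00, 12:30-14:30.
Tara ∩ Arjun ∩ Zara ∩ Beatriz ∩ Hiro ∩ Noa: 08:30-10:00, 12:30-14:30.
Those are the intersection windows.
The longest is 12:30-14:30 at 120 minutes.

120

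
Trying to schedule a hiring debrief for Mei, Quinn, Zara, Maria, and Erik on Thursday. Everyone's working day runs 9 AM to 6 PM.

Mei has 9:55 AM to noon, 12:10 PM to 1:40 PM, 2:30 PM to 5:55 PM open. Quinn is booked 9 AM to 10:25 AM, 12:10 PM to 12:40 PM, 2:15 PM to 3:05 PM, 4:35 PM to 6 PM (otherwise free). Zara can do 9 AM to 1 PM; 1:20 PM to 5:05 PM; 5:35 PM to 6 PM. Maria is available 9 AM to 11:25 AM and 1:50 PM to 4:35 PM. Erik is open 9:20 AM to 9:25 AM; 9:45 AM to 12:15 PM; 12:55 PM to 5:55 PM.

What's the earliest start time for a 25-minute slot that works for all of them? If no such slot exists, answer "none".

Mei free: 09:55-12:00, 12:10-13:40, 14:30-17:55.
Quinn free: 10:25-12:10, 12:40-14:15, 15:05-16:35 (invert busy blocks within the working day).
Zara free: 09:00-13:00, 13:20-17:05, 17:35-18:00.
Maria free: 09:00-11:25, 13:50-16:35.
Erik free: 09:20-09:25, 09:45-12:15, 12:55-17:55.
Mei ∩ Quinn: 10:25-12:00, 12:40-13:40, 15:05-16:35.
Mei ∩ Quinn ∩ Zara: 10:25-12:00, 12:40-13:00, 13:20-13:40, 15:05-16:35.
Mei ∩ Quinn ∩ Zara ∩ Maria: 10:25-11:25, 15:05-16:35.
Mei ∩ Quinn ∩ Zara ∩ Maria ∩ Erik: 10:25-11:25, 15:05-16:35.
The first common window of at least 25 minutes is 10:25-11:25, so the earliest start is 10:25.

10:25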